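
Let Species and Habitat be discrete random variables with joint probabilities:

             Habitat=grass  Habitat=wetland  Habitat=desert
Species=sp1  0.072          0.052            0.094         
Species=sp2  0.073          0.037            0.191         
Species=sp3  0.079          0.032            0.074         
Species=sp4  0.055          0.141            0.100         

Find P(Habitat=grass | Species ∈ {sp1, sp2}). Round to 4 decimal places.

0.2794

P(Species=sp1) = 0.072 + 0.052 + 0.094 = 0.218.
P(Species=sp2) = 0.073 + 0.037 + 0.191 = 0.301.
P(Species ∈ {sp1, sp2}) = 0.218 + 0.301 = 0.519; P(Habitat=grass, Species ∈ {sp1, sp2}) = 0.072 + 0.073 = 0.145.
P(Habitat=grass | Species ∈ {sp1, sp2}) = 0.145/0.519 = 0.2794.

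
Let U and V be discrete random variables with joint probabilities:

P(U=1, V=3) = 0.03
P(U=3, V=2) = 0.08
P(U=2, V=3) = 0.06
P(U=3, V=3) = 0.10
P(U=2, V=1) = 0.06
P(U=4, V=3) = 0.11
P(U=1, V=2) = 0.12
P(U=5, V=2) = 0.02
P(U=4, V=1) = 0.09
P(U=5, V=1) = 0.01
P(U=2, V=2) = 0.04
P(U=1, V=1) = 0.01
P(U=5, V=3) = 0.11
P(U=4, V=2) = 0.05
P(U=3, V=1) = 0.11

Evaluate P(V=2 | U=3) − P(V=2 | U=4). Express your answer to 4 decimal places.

0.0759

P(U=3) = 0.11 + 0.08 + 0.10 = 0.29; P(V=2 | U=3) = 0.08/0.29 = 0.27586.
P(U=4) = 0.09 + 0.05 + 0.11 = 0.25; P(V=2 | U=4) = 0.05/0.25 = 0.20000.
Difference = 0.0759.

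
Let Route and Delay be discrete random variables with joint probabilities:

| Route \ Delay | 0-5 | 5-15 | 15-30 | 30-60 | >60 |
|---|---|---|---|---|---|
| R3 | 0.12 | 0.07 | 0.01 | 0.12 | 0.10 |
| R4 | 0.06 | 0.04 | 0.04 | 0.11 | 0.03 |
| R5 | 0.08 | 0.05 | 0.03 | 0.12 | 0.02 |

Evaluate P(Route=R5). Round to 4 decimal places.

0.3000

P(Route=R5) = 0.08 + 0.05 + 0.03 + 0.12 + 0.02 = 0.30.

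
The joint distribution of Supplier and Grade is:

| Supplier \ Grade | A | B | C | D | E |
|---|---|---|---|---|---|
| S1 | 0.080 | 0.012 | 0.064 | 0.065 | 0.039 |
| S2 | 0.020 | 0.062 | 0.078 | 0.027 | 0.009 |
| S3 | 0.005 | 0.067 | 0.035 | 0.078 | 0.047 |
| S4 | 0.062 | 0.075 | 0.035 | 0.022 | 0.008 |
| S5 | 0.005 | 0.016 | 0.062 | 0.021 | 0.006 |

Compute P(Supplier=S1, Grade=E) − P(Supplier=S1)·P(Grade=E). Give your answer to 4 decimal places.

0.0107

P(Supplier=S1) = 0.080 + 0.012 + 0.064 + 0.065 + 0.039 = 0.260.
P(Grade=E) = 0.039 + 0.009 + 0.047 + 0.008 + 0.006 = 0.109.
P(Supplier=S1, Grade=E) − P(Supplier=S1)P(Grade=E) = 0.039 − 0.260×0.109 = 0.0107.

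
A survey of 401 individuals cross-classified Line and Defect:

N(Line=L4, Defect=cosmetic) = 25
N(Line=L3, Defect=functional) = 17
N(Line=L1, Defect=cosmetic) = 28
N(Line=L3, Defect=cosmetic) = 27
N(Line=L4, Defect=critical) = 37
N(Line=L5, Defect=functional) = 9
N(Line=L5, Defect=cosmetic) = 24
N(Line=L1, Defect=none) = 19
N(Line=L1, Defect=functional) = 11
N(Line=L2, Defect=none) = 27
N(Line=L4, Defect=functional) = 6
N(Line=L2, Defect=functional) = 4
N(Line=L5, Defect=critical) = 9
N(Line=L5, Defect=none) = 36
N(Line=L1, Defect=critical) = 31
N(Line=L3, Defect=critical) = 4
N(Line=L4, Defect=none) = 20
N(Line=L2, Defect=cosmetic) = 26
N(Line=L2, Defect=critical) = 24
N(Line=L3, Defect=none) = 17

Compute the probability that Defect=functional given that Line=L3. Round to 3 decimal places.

Total with Line=L3: 17 + 27 + 17 + 4 = 65.
P(Defect=functional | Line=L3) = 17/65 = 0.262.

0.262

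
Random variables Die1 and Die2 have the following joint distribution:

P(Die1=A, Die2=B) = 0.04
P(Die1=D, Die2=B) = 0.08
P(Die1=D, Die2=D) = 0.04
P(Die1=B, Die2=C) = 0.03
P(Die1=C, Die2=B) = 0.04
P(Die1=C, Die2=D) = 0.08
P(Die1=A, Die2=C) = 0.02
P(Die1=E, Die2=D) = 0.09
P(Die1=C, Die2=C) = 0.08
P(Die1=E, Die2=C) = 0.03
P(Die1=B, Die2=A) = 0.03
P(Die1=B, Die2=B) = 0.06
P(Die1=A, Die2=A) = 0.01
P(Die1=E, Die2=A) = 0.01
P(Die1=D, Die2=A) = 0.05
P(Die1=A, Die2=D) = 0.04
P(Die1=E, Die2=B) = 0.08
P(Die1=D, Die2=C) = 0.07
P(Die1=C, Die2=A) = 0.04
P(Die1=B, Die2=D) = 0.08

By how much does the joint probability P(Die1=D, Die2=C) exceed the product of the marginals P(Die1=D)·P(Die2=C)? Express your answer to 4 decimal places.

P(Die1=D) = 0.05 + 0.08 + 0.07 + 0.04 = 0.24.
P(Die2=C) = 0.02 + 0.03 + 0.08 + 0.07 + 0.03 = 0.23.
P(Die1=D, Die2=C) − P(Die1=D)P(Die2=C) = 0.07 − 0.24×0.23 = 0.0148.

0.0148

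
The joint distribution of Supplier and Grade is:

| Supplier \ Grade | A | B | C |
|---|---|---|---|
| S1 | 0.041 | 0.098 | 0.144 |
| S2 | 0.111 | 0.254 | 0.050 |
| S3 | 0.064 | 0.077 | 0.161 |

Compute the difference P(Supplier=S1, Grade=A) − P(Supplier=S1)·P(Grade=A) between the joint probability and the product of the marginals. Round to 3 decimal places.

-0.020

P(Supplier=S1) = 0.041 + 0.098 + 0.144 = 0.283.
P(Grade=A) = 0.041 + 0.111 + 0.064 = 0.216.
P(Supplier=S1, Grade=A) − P(Supplier=S1)P(Grade=A) = 0.041 − 0.283×0.216 = -0.020.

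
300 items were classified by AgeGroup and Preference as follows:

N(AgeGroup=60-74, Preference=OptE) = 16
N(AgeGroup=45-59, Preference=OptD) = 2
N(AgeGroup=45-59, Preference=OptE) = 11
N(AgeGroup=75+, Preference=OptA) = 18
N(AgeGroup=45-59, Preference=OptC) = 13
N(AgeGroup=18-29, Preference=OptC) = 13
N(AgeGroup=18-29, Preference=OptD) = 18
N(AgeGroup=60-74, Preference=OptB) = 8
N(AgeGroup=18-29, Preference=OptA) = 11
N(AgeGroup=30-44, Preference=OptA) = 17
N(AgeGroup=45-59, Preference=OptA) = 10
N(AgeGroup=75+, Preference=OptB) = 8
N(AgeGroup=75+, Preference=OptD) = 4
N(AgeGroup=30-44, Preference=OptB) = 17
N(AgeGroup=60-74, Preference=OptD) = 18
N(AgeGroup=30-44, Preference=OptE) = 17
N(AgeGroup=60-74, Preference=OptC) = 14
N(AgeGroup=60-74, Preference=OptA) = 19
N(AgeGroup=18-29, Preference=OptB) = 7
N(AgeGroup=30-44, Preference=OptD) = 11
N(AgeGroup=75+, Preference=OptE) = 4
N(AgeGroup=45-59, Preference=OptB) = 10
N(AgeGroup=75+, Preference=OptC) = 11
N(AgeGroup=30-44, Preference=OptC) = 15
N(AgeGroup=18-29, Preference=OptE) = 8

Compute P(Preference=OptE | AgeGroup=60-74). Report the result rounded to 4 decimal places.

0.2133

Total with AgeGroup=60-74: 19 + 8 + 14 + 18 + 16 = 75.
P(Preference=OptE | AgeGroup=60-74) = 16/75 = 0.2133.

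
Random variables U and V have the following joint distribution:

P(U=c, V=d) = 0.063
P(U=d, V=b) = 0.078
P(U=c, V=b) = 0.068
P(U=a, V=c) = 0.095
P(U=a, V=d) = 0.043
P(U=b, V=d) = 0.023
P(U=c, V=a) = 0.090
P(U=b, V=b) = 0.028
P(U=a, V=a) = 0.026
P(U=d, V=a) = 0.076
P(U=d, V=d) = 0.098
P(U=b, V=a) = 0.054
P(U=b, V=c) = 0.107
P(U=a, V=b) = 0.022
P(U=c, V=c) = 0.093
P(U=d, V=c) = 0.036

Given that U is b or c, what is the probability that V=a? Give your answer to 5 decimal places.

0.27376

P(U=b) = 0.054 + 0.028 + 0.107 + 0.023 = 0.212.
P(U=c) = 0.090 + 0.068 + 0.093 + 0.063 = 0.314.
P(U ∈ {b, c}) = 0.212 + 0.314 = 0.526; P(V=a, U ∈ {b, c}) = 0.054 + 0.090 = 0.144.
P(V=a | U ∈ {b, c}) = 0.144/0.526 = 0.27376.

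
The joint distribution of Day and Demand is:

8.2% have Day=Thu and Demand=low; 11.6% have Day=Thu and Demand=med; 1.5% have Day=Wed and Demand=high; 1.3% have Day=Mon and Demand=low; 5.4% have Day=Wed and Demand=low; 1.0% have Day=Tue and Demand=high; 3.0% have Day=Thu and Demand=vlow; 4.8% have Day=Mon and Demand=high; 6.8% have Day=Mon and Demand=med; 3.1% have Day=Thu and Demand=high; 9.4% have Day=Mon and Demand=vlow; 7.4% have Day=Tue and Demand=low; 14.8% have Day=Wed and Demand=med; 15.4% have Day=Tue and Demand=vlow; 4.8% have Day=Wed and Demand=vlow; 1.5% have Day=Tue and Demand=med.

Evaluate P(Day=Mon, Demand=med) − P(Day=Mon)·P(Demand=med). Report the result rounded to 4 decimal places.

-0.0094

P(Day=Mon) = 0.094 + 0.013 + 0.068 + 0.048 = 0.223.
P(Demand=med) = 0.068 + 0.015 + 0.148 + 0.116 = 0.347.
P(Day=Mon, Demand=med) − P(Day=Mon)P(Demand=med) = 0.068 − 0.223×0.347 = -0.0094.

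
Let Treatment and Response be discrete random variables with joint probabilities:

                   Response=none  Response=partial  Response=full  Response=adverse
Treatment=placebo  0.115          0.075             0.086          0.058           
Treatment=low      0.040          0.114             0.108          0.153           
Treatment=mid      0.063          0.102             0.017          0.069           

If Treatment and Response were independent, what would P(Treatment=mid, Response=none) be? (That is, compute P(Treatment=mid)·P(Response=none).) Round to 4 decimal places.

0.0547

P(Treatment=mid) = 0.063 + 0.102 + 0.017 + 0.069 = 0.251.
P(Response=none) = 0.115 + 0.040 + 0.063 = 0.218.
Product: 0.251 × 0.218 = 0.0547.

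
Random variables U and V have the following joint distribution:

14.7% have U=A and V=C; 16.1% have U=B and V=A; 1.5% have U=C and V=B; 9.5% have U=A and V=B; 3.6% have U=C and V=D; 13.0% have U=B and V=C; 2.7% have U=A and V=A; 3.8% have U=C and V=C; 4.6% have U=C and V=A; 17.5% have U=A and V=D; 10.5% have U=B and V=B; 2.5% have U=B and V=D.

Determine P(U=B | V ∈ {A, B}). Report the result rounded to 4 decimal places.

P(V=A) = 0.027 + 0.161 + 0.046 = 0.234.
P(V=B) = 0.095 + 0.105 + 0.015 = 0.215.
P(V ∈ {A, B}) = 0.234 + 0.215 = 0.449; P(U=B, V ∈ {A, B}) = 0.161 + 0.105 = 0.266.
P(U=B | V ∈ {A, B}) = 0.266/0.449 = 0.5924.

0.5924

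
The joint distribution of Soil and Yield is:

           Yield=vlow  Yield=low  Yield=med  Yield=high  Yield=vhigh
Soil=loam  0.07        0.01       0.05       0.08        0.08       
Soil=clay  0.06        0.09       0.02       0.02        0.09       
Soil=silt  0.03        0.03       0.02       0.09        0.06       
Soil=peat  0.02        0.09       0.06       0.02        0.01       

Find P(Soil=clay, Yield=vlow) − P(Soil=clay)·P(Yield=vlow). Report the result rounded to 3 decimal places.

0.010

P(Soil=clay) = 0.06 + 0.09 + 0.02 + 0.02 + 0.09 = 0.28.
P(Yield=vlow) = 0.07 + 0.06 + 0.03 + 0.02 = 0.18.
P(Soil=clay, Yield=vlow) − P(Soil=clay)P(Yield=vlow) = 0.06 − 0.28×0.18 = 0.010.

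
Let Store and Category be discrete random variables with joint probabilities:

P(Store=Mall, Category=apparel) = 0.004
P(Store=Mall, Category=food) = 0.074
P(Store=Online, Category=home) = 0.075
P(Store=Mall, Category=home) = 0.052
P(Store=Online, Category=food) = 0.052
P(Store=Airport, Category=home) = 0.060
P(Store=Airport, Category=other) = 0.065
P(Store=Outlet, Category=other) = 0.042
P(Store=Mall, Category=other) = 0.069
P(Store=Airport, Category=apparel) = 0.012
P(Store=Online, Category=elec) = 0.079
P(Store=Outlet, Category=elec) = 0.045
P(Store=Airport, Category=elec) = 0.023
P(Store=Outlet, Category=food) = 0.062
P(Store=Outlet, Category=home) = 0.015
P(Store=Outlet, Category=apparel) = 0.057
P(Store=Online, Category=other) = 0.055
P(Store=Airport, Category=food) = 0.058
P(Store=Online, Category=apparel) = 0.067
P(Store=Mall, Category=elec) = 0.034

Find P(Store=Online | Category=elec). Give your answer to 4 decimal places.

P(Category=elec) = 0.034 + 0.023 + 0.045 + 0.079 = 0.181.
P(Store=Online | Category=elec) = 0.079/0.181 = 0.4365.

0.4365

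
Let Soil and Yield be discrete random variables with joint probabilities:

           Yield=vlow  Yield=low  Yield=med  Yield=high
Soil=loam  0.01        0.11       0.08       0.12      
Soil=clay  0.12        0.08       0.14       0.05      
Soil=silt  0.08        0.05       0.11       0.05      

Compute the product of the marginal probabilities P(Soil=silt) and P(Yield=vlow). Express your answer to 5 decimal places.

0.06090

P(Soil=silt) = 0.08 + 0.05 + 0.11 + 0.05 = 0.29.
P(Yield=vlow) = 0.01 + 0.12 + 0.08 = 0.21.
Product: 0.29 × 0.21 = 0.06090.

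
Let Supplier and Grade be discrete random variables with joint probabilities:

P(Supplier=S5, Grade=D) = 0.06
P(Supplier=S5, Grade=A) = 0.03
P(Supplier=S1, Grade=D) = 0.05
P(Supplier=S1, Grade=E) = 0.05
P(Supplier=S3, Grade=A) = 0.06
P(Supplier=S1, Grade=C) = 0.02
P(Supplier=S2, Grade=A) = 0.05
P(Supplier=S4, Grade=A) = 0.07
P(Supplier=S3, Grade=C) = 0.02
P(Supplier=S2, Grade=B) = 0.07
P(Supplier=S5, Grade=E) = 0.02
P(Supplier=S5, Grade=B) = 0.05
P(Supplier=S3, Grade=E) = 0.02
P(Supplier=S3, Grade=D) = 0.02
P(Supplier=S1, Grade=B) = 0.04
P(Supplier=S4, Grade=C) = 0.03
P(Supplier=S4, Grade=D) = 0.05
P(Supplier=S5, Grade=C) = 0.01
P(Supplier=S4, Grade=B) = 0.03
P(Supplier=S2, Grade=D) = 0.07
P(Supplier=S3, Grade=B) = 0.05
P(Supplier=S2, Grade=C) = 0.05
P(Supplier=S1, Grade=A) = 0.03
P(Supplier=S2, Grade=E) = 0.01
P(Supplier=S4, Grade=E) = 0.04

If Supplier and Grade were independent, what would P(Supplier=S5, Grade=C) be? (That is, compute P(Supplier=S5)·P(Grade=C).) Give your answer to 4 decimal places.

P(Supplier=S5) = 0.03 + 0.05 + 0.01 + 0.06 + 0.02 = 0.17.
P(Grade=C) = 0.02 + 0.05 + 0.02 + 0.03 + 0.01 = 0.13.
Product: 0.17 × 0.13 = 0.0221.

0.0221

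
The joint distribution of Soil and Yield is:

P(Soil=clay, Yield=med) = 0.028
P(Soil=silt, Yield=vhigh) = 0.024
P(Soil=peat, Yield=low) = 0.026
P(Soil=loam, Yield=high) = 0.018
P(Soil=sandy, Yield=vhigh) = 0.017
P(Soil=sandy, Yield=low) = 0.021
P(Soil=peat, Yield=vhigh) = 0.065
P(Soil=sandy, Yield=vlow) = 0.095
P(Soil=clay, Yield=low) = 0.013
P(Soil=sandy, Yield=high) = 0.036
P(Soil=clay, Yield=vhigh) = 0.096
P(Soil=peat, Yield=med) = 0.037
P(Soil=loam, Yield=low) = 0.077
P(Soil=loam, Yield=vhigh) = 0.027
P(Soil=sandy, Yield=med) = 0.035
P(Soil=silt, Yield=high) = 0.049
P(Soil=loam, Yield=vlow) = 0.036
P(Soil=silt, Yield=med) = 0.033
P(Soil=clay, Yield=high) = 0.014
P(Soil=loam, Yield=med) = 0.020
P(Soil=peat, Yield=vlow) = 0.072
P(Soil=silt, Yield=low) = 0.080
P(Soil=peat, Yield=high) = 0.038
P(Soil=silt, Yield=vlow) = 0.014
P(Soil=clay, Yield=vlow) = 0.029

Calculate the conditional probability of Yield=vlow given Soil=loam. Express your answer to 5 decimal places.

0.20225

P(Soil=loam) = 0.036 + 0.077 + 0.020 + 0.018 + 0.027 = 0.178.
P(Yield=vlow | Soil=loam) = 0.036/0.178 = 0.20225.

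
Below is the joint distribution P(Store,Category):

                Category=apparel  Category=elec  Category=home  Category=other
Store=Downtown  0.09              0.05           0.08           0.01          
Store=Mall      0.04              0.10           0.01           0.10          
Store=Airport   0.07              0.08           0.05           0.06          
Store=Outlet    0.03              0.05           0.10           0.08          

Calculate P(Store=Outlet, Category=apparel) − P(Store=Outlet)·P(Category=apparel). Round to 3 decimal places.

P(Store=Outlet) = 0.03 + 0.05 + 0.10 + 0.08 = 0.26.
P(Category=apparel) = 0.09 + 0.04 + 0.07 + 0.03 = 0.23.
P(Store=Outlet, Category=apparel) − P(Store=Outlet)P(Category=apparel) = 0.03 − 0.26×0.23 = -0.030.

-0.030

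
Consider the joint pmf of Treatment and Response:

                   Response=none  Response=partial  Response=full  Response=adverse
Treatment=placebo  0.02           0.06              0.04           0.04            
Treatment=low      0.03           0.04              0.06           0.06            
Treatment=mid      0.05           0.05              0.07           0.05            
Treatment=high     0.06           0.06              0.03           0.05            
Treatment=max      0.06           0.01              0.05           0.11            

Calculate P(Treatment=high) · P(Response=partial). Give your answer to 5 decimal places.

P(Treatment=high) = 0.06 + 0.06 + 0.03 + 0.05 = 0.20.
P(Response=partial) = 0.06 + 0.04 + 0.05 + 0.06 + 0.01 = 0.22.
Product: 0.20 × 0.22 = 0.04400.

0.04400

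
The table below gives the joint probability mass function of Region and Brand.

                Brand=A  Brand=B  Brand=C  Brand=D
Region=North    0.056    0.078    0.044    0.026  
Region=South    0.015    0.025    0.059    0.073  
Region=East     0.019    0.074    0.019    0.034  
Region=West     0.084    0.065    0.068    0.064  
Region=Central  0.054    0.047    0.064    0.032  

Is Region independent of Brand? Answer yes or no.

P(Region=South) = 0.172 and P(Brand=D) = 0.229, so their product is 0.03939, but P(Region=South, Brand=D) = 0.073. Since these differ, Region and Brand are not independent.

no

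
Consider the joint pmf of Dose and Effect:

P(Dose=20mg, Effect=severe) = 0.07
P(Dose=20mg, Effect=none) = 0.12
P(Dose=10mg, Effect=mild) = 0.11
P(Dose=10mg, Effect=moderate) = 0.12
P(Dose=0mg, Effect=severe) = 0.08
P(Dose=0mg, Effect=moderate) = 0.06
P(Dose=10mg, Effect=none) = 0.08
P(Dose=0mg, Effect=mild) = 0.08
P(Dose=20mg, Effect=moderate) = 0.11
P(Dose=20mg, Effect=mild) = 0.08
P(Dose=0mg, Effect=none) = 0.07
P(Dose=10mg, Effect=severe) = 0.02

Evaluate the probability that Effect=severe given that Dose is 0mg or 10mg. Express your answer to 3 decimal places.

P(Dose=0mg) = 0.07 + 0.08 + 0.06 + 0.08 = 0.29.
P(Dose=10mg) = 0.08 + 0.11 + 0.12 + 0.02 = 0.33.
P(Dose ∈ {0mg, 10mg}) = 0.29 + 0.33 = 0.62; P(Effect=severe, Dose ∈ {0mg, 10mg}) = 0.08 + 0.02 = 0.10.
P(Effect=severe | Dose ∈ {0mg, 10mg}) = 0.10/0.62 = 0.161.

0.161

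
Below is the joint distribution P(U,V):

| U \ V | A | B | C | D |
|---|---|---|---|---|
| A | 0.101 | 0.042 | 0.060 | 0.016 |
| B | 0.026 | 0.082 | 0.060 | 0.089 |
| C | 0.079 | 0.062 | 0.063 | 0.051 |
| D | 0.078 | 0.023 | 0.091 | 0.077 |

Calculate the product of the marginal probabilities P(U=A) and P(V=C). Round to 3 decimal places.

0.060

P(U=A) = 0.101 + 0.042 + 0.060 + 0.016 = 0.219.
P(V=C) = 0.060 + 0.060 + 0.063 + 0.091 = 0.274.
Product: 0.219 × 0.274 = 0.060.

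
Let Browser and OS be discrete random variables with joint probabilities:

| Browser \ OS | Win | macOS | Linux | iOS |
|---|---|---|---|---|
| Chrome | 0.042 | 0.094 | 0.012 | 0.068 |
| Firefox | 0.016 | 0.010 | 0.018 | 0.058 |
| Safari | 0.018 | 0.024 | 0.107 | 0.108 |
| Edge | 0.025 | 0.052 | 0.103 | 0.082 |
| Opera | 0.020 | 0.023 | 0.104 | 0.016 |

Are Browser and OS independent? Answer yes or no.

no

P(Browser=Chrome) = 0.216 and P(OS=Linux) = 0.344, so their product is 0.07430, but P(Browser=Chrome, OS=Linux) = 0.012. Since these differ, Browser and OS are not independent.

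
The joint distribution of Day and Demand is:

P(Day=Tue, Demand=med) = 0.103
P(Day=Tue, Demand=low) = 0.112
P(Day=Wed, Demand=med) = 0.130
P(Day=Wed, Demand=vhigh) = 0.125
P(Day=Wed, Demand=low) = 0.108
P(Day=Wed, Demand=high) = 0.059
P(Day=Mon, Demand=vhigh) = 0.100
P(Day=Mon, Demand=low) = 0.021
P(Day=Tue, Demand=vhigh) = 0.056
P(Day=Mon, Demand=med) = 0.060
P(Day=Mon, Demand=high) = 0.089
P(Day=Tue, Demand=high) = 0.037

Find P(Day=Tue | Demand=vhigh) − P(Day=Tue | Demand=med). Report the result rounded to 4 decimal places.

-0.1522

P(Demand=vhigh) = 0.100 + 0.056 + 0.125 = 0.281; P(Day=Tue | Demand=vhigh) = 0.056/0.281 = 0.19929.
P(Demand=med) = 0.060 + 0.103 + 0.130 = 0.293; P(Day=Tue | Demand=med) = 0.103/0.293 = 0.35154.
Difference = -0.1522.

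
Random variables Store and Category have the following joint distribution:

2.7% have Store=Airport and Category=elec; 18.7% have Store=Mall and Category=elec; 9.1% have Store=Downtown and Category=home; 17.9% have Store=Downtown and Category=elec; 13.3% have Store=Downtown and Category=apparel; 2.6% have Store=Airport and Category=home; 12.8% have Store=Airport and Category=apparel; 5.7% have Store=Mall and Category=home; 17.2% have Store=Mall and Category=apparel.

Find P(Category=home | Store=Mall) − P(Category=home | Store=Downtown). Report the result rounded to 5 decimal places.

P(Store=Mall) = 0.172 + 0.187 + 0.057 = 0.416; P(Category=home | Store=Mall) = 0.057/0.416 = 0.137019.
P(Store=Downtown) = 0.133 + 0.179 + 0.091 = 0.403; P(Category=home | Store=Downtown) = 0.091/0.403 = 0.225806.
Difference = -0.08879.

-0.08879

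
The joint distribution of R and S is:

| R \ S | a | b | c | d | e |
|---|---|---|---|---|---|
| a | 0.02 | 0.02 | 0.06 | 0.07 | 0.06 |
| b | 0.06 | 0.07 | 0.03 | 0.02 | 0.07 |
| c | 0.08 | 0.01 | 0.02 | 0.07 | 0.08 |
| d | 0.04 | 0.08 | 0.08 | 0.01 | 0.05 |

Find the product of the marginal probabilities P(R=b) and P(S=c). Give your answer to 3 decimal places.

0.048

P(R=b) = 0.06 + 0.07 + 0.03 + 0.02 + 0.07 = 0.25.
P(S=c) = 0.06 + 0.03 + 0.02 + 0.08 = 0.19.
Product: 0.25 × 0.19 = 0.048.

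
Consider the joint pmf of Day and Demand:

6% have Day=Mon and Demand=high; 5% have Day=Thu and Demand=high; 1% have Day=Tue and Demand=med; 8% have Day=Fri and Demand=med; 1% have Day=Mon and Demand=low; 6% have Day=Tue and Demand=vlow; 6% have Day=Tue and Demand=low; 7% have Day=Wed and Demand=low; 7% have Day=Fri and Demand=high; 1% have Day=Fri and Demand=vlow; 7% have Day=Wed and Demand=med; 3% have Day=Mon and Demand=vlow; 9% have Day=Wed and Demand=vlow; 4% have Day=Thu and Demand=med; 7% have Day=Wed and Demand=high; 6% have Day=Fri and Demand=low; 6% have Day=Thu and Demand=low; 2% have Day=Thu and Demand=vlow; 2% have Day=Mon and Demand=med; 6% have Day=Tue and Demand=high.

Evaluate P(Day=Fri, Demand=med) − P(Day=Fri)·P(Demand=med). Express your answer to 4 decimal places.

P(Day=Fri) = 0.01 + 0.06 + 0.08 + 0.07 = 0.22.
P(Demand=med) = 0.02 + 0.01 + 0.07 + 0.04 + 0.08 = 0.22.
P(Day=Fri, Demand=med) − P(Day=Fri)P(Demand=med) = 0.08 − 0.22×0.22 = 0.0316.

0.0316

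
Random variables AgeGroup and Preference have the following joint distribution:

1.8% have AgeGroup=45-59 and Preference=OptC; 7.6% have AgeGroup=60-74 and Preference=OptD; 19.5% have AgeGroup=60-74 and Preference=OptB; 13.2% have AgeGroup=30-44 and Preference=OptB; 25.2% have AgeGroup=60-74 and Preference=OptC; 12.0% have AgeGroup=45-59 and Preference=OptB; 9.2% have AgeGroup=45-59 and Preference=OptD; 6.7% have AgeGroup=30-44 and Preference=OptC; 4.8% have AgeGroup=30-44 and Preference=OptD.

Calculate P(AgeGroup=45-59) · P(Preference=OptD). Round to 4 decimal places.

0.0497

P(AgeGroup=45-59) = 0.120 + 0.018 + 0.092 = 0.230.
P(Preference=OptD) = 0.048 + 0.092 + 0.076 = 0.216.
Product: 0.230 × 0.216 = 0.0497.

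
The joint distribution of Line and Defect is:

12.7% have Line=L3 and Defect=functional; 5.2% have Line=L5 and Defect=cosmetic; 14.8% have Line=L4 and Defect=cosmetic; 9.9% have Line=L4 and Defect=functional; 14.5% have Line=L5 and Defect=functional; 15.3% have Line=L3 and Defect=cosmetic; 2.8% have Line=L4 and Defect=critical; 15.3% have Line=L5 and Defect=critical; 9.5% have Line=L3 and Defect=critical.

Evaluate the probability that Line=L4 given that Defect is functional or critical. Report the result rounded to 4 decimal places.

P(Defect=functional) = 0.127 + 0.099 + 0.145 = 0.371.
P(Defect=critical) = 0.095 + 0.028 + 0.153 = 0.276.
P(Defect ∈ {functional, critical}) = 0.371 + 0.276 = 0.647; P(Line=L4, Defect ∈ {functional, critical}) = 0.099 + 0.028 = 0.127.
P(Line=L4 | Defect ∈ {functional, critical}) = 0.127/0.647 = 0.1963.

0.1963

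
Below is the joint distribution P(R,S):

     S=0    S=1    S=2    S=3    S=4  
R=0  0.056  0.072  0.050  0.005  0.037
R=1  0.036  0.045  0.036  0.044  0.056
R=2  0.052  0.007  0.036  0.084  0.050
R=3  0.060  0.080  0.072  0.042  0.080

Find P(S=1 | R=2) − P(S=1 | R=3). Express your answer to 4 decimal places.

P(R=2) = 0.052 + 0.007 + 0.036 + 0.084 + 0.050 = 0.229; P(S=1 | R=2) = 0.007/0.229 = 0.03057.
P(R=3) = 0.060 + 0.080 + 0.072 + 0.042 + 0.080 = 0.334; P(S=1 | R=3) = 0.080/0.334 = 0.23952.
Difference = -0.2090.

-0.2090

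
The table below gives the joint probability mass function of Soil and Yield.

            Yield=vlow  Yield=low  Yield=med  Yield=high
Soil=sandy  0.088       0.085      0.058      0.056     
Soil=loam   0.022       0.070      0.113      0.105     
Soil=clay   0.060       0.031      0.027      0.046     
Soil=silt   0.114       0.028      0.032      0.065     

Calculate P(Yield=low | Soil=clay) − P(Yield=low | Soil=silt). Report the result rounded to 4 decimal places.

0.0719

P(Soil=clay) = 0.060 + 0.031 + 0.027 + 0.046 = 0.164; P(Yield=low | Soil=clay) = 0.031/0.164 = 0.18902.
P(Soil=silt) = 0.114 + 0.028 + 0.032 + 0.065 = 0.239; P(Yield=low | Soil=silt) = 0.028/0.239 = 0.11715.
Difference = 0.0719.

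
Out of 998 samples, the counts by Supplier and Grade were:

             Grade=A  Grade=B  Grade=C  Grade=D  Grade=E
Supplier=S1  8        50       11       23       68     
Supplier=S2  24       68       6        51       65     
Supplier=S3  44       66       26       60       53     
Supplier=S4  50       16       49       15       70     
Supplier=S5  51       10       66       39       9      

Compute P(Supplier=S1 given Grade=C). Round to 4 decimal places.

0.0696

Total with Grade=C: 11 + 6 + 26 + 49 + 66 = 158.
P(Supplier=S1 | Grade=C) = 11/158 = 0.0696.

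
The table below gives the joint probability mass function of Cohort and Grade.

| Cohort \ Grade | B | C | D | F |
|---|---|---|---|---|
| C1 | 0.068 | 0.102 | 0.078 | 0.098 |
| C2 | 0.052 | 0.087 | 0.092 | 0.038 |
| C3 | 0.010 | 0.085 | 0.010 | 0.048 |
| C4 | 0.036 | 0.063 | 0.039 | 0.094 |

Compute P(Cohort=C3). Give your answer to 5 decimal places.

P(Cohort=C3) = 0.010 + 0.085 + 0.010 + 0.048 = 0.153.

0.15300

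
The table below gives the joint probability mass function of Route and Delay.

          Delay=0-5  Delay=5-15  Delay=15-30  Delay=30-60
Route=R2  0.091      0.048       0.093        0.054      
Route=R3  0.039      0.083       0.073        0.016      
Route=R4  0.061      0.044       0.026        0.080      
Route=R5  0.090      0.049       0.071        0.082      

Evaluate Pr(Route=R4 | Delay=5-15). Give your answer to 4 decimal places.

P(Delay=5-15) = 0.048 + 0.083 + 0.044 + 0.049 = 0.224.
P(Route=R4 | Delay=5-15) = 0.044/0.224 = 0.1964.

0.1964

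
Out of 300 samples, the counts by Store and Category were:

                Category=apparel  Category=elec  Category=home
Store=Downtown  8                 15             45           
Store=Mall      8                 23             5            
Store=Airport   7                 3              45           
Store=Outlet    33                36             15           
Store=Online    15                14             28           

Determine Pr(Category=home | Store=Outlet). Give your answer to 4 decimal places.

0.1786

Total with Store=Outlet: 33 + 36 + 15 = 84.
P(Category=home | Store=Outlet) = 15/84 = 0.1786.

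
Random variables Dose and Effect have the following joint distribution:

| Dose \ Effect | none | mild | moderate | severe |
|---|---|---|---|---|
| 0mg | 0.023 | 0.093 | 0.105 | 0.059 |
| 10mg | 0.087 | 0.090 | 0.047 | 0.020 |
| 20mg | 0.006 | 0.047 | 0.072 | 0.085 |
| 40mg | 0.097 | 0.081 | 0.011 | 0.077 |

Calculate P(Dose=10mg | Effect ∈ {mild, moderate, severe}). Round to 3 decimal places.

P(Effect=mild) = 0.093 + 0.090 + 0.047 + 0.081 = 0.311.
P(Effect=moderate) = 0.105 + 0.047 + 0.072 + 0.011 = 0.235.
P(Effect=severe) = 0.059 + 0.020 + 0.085 + 0.077 = 0.241.
P(Effect ∈ {mild, moderate, severe}) = 0.311 + 0.235 + 0.241 = 0.787; P(Dose=10mg, Effect ∈ {mild, moderate, severe}) = 0.090 + 0.047 + 0.020 = 0.157.
P(Dose=10mg | Effect ∈ {mild, moderate, severe}) = 0.157/0.787 = 0.199.

0.199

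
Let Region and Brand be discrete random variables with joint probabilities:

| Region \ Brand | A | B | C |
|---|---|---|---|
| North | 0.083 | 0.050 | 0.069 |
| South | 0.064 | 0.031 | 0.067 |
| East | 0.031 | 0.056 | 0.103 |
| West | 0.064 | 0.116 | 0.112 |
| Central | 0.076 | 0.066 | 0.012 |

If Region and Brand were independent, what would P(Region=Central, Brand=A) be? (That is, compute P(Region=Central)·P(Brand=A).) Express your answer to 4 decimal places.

P(Region=Central) = 0.076 + 0.066 + 0.012 = 0.154.
P(Brand=A) = 0.083 + 0.064 + 0.031 + 0.064 + 0.076 = 0.318.
Product: 0.154 × 0.318 = 0.0490.

0.0490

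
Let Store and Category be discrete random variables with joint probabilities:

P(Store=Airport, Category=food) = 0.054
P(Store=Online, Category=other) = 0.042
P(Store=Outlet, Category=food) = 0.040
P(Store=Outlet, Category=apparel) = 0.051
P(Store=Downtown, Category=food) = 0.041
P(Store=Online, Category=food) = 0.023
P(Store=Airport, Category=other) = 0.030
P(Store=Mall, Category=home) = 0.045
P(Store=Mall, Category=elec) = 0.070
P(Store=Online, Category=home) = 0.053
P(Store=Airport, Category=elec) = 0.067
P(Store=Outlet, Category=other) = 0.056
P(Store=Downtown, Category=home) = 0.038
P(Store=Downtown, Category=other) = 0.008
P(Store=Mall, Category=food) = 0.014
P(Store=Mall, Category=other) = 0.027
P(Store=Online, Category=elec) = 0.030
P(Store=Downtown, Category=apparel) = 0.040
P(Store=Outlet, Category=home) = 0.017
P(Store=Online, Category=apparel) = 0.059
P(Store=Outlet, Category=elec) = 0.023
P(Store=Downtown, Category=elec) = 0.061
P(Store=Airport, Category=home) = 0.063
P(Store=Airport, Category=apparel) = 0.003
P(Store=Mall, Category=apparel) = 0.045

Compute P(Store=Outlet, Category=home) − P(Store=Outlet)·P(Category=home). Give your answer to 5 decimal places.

-0.02339

P(Store=Outlet) = 0.040 + 0.051 + 0.023 + 0.017 + 0.056 = 0.187.
P(Category=home) = 0.038 + 0.045 + 0.063 + 0.017 + 0.053 = 0.216.
P(Store=Outlet, Category=home) − P(Store=Outlet)P(Category=home) = 0.017 − 0.187×0.216 = -0.02339.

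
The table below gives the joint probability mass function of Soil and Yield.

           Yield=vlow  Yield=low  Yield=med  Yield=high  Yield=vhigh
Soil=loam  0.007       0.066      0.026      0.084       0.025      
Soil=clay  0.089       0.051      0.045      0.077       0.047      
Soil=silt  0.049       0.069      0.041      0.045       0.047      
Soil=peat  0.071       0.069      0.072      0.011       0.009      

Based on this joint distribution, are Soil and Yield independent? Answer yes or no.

no

P(Soil=peat) = 0.232 and P(Yield=high) = 0.217, so their product is 0.05034, but P(Soil=peat, Yield=high) = 0.011. Since these differ, Soil and Yield are not independent.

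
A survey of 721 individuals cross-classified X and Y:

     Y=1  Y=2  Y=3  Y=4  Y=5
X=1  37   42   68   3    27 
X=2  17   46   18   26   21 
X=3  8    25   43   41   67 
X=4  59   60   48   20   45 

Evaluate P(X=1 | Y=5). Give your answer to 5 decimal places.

0.16875

Total with Y=5: 27 + 21 + 67 + 45 = 160.
P(X=1 | Y=5) = 27/160 = 0.16875.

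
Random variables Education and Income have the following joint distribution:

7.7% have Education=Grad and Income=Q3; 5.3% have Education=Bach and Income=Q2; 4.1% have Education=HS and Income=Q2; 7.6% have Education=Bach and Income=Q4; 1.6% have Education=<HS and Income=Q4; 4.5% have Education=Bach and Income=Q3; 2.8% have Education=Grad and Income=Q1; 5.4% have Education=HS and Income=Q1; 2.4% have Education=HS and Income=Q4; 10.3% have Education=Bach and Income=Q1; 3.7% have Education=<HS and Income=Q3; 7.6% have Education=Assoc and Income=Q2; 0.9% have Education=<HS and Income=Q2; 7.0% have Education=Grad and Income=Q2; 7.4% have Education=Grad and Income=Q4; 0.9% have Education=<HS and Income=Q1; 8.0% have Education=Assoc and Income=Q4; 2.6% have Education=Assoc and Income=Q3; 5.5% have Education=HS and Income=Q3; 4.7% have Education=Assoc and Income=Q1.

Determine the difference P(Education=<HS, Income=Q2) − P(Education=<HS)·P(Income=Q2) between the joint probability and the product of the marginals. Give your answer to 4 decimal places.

-0.0087

P(Education=<HS) = 0.009 + 0.009 + 0.037 + 0.016 = 0.071.
P(Income=Q2) = 0.009 + 0.041 + 0.076 + 0.053 + 0.070 = 0.249.
P(Education=<HS, Income=Q2) − P(Education=<HS)P(Income=Q2) = 0.009 − 0.071×0.249 = -0.0087.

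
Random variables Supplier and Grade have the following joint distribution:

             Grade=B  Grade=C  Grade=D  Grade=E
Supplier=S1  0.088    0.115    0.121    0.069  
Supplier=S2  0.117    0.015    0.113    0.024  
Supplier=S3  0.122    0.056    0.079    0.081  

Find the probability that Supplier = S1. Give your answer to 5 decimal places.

0.39300

P(Supplier=S1) = 0.088 + 0.115 + 0.121 + 0.069 = 0.393.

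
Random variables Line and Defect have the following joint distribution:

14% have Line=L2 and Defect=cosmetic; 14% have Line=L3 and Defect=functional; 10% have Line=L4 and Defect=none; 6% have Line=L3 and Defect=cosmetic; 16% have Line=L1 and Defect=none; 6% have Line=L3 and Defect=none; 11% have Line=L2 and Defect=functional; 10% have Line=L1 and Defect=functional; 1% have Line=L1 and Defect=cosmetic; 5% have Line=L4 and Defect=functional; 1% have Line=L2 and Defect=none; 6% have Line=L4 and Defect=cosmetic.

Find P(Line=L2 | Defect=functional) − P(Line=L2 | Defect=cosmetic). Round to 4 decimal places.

P(Defect=functional) = 0.10 + 0.11 + 0.14 + 0.05 = 0.40; P(Line=L2 | Defect=functional) = 0.11/0.40 = 0.27500.
P(Defect=cosmetic) = 0.01 + 0.14 + 0.06 + 0.06 = 0.27; P(Line=L2 | Defect=cosmetic) = 0.14/0.27 = 0.51852.
Difference = -0.2435.

-0.2435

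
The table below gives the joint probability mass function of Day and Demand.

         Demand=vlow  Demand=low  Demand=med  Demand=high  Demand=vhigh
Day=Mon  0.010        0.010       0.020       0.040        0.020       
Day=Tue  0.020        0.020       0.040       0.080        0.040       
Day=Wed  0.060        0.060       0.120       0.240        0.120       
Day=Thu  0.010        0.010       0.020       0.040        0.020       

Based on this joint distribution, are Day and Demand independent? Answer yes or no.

Every cell satisfies P(Day,Demand) = P(Day)·P(Demand). For instance P(Day=Mon) = 0.100, P(Demand=vhigh) = 0.200, and 0.100×0.200 = 0.020 matches the joint entry. So Day and Demand are independent.

yes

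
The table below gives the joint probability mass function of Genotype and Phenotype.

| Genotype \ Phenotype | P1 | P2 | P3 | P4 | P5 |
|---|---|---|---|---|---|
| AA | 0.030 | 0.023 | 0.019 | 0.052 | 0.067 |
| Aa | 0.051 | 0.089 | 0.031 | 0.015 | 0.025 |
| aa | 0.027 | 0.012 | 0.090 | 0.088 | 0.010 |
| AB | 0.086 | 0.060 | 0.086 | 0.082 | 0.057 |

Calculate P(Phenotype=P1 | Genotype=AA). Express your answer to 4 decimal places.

0.1571

P(Genotype=AA) = 0.030 + 0.023 + 0.019 + 0.052 + 0.067 = 0.191.
P(Phenotype=P1 | Genotype=AA) = 0.030/0.191 = 0.1571.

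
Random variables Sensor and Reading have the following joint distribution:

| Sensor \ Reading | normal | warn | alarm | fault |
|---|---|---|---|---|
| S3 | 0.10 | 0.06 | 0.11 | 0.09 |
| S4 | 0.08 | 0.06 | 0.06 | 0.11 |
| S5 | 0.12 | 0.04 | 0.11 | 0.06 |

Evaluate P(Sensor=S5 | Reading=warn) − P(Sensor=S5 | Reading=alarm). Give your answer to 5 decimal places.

-0.14286

P(Reading=warn) = 0.06 + 0.06 + 0.04 = 0.16; P(Sensor=S5 | Reading=warn) = 0.04/0.16 = 0.250000.
P(Reading=alarm) = 0.11 + 0.06 + 0.11 = 0.28; P(Sensor=S5 | Reading=alarm) = 0.11/0.28 = 0.392857.
Difference = -0.14286.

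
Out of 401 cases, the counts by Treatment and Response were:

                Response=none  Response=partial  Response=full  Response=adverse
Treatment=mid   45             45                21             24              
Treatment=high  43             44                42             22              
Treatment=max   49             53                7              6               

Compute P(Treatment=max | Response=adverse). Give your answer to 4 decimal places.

Total with Response=adverse: 24 + 22 + 6 = 52.
P(Treatment=max | Response=adverse) = 6/52 = 0.1154.

0.1154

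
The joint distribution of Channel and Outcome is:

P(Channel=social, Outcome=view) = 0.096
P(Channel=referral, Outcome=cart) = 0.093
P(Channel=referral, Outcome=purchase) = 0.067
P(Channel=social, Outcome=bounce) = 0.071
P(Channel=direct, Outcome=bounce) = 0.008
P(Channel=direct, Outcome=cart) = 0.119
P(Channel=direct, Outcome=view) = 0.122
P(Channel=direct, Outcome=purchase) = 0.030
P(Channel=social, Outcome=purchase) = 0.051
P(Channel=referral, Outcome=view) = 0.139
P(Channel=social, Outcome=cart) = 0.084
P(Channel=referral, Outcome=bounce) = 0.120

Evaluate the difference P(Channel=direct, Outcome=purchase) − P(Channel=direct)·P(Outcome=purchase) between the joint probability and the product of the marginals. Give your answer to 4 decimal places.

-0.0113

P(Channel=direct) = 0.008 + 0.122 + 0.119 + 0.030 = 0.279.
P(Outcome=purchase) = 0.051 + 0.030 + 0.067 = 0.148.
P(Channel=direct, Outcome=purchase) − P(Channel=direct)P(Outcome=purchase) = 0.030 − 0.279×0.148 = -0.0113.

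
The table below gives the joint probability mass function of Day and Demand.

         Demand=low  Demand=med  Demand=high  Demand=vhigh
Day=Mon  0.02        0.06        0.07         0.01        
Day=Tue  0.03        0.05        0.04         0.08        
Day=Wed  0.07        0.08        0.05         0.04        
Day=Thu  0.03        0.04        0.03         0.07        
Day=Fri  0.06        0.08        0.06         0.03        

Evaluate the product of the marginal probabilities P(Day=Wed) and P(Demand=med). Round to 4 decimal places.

P(Day=Wed) = 0.07 + 0.08 + 0.05 + 0.04 = 0.24.
P(Demand=med) = 0.06 + 0.05 + 0.08 + 0.04 + 0.08 = 0.31.
Product: 0.24 × 0.31 = 0.0744.

0.0744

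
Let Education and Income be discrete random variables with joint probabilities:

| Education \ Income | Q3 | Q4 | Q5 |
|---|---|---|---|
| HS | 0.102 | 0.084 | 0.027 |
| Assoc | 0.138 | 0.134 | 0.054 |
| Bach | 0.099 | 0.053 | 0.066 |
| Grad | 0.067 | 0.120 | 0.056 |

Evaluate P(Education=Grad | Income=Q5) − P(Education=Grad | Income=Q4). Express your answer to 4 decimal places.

P(Income=Q5) = 0.027 + 0.054 + 0.066 + 0.056 = 0.203; P(Education=Grad | Income=Q5) = 0.056/0.203 = 0.27586.
P(Income=Q4) = 0.084 + 0.134 + 0.053 + 0.120 = 0.391; P(Education=Grad | Income=Q4) = 0.120/0.391 = 0.30691.
Difference = -0.0310.

-0.0310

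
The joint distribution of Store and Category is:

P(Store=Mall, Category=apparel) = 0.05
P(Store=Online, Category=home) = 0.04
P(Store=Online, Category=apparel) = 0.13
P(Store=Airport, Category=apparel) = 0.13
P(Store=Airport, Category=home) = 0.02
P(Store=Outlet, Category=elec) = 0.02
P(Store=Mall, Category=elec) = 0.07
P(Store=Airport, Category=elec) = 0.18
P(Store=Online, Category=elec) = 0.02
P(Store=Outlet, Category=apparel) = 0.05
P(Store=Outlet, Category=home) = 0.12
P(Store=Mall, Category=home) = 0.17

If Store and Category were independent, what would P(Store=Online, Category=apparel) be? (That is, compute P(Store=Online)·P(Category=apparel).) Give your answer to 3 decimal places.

P(Store=Online) = 0.13 + 0.02 + 0.04 = 0.19.
P(Category=apparel) = 0.05 + 0.13 + 0.05 + 0.13 = 0.36.
Product: 0.19 × 0.36 = 0.068.

0.068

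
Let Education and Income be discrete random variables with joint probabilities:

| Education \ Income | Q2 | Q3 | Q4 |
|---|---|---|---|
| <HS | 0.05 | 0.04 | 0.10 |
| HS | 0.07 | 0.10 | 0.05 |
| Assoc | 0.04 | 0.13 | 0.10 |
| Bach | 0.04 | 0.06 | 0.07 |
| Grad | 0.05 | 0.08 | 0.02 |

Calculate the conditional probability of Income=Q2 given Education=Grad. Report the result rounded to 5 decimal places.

P(Education=Grad) = 0.05 + 0.08 + 0.02 = 0.15.
P(Income=Q2 | Education=Grad) = 0.05/0.15 = 0.33333.

0.33333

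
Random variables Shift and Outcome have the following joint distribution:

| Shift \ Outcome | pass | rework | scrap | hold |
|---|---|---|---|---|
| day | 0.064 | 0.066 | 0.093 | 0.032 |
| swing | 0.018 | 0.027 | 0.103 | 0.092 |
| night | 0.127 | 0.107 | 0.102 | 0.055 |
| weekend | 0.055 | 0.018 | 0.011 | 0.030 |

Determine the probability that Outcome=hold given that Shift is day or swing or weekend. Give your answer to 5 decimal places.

P(Shift=day) = 0.064 + 0.066 + 0.093 + 0.032 = 0.255.
P(Shift=swing) = 0.018 + 0.027 + 0.103 + 0.092 = 0.240.
P(Shift=weekend) = 0.055 + 0.018 + 0.011 + 0.030 = 0.114.
P(Shift ∈ {day, swing, weekend}) = 0.255 + 0.240 + 0.114 = 0.609; P(Outcome=hold, Shift ∈ {day, swing, weekend}) = 0.032 + 0.092 + 0.030 = 0.154.
P(Outcome=hold | Shift ∈ {day, swing, weekend}) = 0.154/0.609 = 0.25287.

0.25287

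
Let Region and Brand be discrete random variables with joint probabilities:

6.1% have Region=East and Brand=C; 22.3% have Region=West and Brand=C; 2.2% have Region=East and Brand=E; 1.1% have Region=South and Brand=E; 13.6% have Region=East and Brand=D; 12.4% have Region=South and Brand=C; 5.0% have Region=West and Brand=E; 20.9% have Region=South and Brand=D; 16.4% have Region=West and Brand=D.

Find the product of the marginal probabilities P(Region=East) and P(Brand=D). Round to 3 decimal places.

P(Region=East) = 0.061 + 0.136 + 0.022 = 0.219.
P(Brand=D) = 0.209 + 0.136 + 0.164 = 0.509.
Product: 0.219 × 0.509 = 0.111.

0.111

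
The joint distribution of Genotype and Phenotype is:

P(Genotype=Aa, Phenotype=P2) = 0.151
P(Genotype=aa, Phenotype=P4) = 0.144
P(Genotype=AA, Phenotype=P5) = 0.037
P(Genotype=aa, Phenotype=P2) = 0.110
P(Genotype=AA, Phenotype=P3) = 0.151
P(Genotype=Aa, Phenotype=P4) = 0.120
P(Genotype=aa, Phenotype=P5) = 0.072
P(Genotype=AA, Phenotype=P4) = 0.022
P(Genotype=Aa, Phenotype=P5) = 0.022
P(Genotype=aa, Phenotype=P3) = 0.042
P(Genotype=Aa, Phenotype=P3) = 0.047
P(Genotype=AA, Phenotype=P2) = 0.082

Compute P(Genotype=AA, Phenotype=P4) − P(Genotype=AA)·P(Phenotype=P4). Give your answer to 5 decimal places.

P(Genotype=AA) = 0.082 + 0.151 + 0.022 + 0.037 = 0.292.
P(Phenotype=P4) = 0.022 + 0.120 + 0.144 = 0.286.
P(Genotype=AA, Phenotype=P4) − P(Genotype=AA)P(Phenotype=P4) = 0.022 − 0.292×0.286 = -0.06151.

-0.06151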